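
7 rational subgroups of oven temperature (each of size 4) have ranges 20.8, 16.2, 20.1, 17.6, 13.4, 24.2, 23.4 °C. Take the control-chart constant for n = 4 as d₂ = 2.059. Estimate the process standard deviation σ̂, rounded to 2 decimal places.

9.42

R̄ = (20.8 + 16.2 + 20.1 + 17.6 + 13.4 + 24.2 + 23.4) / 7 = 19.3857
σ̂ = R̄ / d₂ = 19.3857 / 2.059 = 9.4151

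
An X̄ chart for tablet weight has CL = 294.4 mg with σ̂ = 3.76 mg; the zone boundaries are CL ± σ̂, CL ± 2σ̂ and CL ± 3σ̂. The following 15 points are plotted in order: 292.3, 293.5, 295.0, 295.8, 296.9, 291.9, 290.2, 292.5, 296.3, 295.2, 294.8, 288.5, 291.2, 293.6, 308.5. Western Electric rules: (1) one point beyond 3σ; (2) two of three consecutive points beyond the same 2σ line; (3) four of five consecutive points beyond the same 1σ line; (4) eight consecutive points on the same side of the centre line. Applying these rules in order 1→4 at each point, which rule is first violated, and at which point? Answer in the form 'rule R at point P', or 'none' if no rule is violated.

Zone of each point (C = within 1σ̂, B = 1σ̂–2σ̂, A = 2σ̂–3σ̂, * = beyond 3σ̂; sign = side of CL): 1:-C, 2:-C, 3:+C, 4:+C, 5:+C, 6:-C, 7:-B, 8:-C, 9:+C, 10:+C, 11:+C, 12:-B, 13:-C, 14:-C, 15:+*
Rule 1 (one point beyond the 3σ limits) is satisfied at point 15.

rule 1 at point 15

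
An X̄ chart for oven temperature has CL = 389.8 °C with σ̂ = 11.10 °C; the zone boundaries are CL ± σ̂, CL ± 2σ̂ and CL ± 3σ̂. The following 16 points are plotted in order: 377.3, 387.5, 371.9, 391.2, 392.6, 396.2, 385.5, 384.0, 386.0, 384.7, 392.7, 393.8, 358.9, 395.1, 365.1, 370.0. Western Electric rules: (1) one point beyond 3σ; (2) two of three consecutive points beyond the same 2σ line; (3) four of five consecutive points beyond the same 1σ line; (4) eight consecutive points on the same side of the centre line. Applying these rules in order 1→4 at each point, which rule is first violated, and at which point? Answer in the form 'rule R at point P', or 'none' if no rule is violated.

rule 2 at point 15

Zone of each point (C = within 1σ̂, B = 1σ̂–2σ̂, A = 2σ̂–3σ̂, * = beyond 3σ̂; sign = side of CL): 1:-B, 2:-C, 3:-B, 4:+C, 5:+C, 6:+C, 7:-C, 8:-C, 9:-C, 10:-C, 11:+C, 12:+C, 13:-A, 14:+C, 15:-A, 16:-B
Rule 2 (two of three consecutive points beyond the same 2σ limit) is satisfied at point 15.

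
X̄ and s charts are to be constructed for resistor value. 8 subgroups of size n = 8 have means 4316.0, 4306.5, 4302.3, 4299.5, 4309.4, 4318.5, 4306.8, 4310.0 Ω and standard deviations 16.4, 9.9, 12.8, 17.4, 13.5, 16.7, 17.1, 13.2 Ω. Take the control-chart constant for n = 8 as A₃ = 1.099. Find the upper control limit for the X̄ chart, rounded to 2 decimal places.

4324.70

X̄̄ = (4316.0 + 4306.5 + 4302.3 + 4299.5 + 4309.4 + 4318.5 + 4306.8 + 4310.0) / 8 = 4308.6250
s̄ = (16.4 + 9.9 + 12.8 + 17.4 + 13.5 + 16.7 + 17.1 + 13.2) / 8 = 14.6250
UCL = X̄̄ + A₃·s̄ = 4308.6250 + 1.099 × 14.6250 = 4324.6979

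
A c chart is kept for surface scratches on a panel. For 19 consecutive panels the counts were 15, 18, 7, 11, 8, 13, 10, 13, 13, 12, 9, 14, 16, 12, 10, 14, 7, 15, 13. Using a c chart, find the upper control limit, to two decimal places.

c̄ = (15 + 18 + 7 + 11 + 8 + 13 + 10 + 13 + 13 + 12 + 9 + 14 + 16 + 12 + 10 + 14 + 7 + 15 + 13) / 19 = 230 / 19 = 12.1053
UCL = c̄ + 3√c̄ = 12.1053 + 3 × √12.1053 = 12.1053 + 3 × 3.4793 = 22.5430

22.54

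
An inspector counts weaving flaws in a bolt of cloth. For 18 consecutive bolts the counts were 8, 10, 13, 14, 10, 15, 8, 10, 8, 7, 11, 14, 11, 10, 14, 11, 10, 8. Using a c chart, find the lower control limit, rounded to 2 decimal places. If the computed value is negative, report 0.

c̄ = (8 + 10 + 13 + 14 + 10 + 15 + 8 + 10 + 8 + 7 + 11 + 14 + 11 + 10 + 14 + 11 + 10 + 8) / 18 = 192 / 18 = 10.6667
LCL = c̄ − 3√c̄ = 10.6667 − 3 × 3.2660 = 0.8687

0.87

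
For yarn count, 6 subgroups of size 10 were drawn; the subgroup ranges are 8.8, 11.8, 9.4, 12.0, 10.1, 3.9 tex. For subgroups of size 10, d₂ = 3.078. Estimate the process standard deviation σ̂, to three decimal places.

3.032

R̄ = (8.8 + 11.8 + 9.4 + 12.0 + 10.1 + 3.9) / 6 = 9.3333
σ̂ = R̄ / d₂ = 9.3333 / 3.078 = 3.0323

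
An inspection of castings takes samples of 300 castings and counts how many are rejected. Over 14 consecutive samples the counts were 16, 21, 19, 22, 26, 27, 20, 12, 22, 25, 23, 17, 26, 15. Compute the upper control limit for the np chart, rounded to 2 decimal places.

p̄ = Σdᵢ / (k·n) = 291 / (14 × 300) = 0.06929
UCL = np̄ + 3·√(np̄(1−p̄)) = 20.7857 + 3 × √(20.7857×0.93071) = 20.7857 + 3 × 4.3984 = 33.9808

33.98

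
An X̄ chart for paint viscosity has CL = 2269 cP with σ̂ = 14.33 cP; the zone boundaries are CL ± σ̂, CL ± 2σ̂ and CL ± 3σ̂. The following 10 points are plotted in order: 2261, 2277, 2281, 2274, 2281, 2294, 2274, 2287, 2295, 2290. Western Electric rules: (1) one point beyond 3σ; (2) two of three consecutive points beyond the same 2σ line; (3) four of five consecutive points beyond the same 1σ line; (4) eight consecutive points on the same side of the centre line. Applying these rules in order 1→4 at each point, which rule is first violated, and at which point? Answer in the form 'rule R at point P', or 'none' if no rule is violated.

Zone of each point (C = within 1σ̂, B = 1σ̂–2σ̂, A = 2σ̂–3σ̂, * = beyond 3σ̂; sign = side of CL): 1:-C, 2:+C, 3:+C, 4:+C, 5:+C, 6:+B, 7:+C, 8:+B, 9:+B, 10:+B
Rule 4 (eight consecutive points on the same side of the centre line) is satisfied at point 9.

rule 4 at point 9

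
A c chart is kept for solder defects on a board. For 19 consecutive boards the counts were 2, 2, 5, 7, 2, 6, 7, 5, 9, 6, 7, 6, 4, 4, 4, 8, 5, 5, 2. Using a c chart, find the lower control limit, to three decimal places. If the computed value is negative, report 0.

0.000

c̄ = (2 + 2 + 5 + 7 + 2 + 6 + 7 + 5 + 9 + 6 + 7 + 6 + 4 + 4 + 4 + 8 + 5 + 5 + 2) / 19 = 96 / 19 = 5.0526
LCL = c̄ − 3√c̄ = 5.0526 − 3 × 2.2478 = -1.6908 → 0 (cannot be negative)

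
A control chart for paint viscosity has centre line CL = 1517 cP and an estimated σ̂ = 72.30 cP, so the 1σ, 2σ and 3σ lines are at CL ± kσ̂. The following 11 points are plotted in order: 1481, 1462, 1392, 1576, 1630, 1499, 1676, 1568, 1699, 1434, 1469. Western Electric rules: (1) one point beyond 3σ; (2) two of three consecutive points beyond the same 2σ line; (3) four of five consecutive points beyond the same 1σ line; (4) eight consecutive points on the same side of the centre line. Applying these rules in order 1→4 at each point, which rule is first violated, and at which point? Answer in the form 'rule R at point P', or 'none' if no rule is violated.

Zone of each point (C = within 1σ̂, B = 1σ̂–2σ̂, A = 2σ̂–3σ̂, * = beyond 3σ̂; sign = side of CL): 1:-C, 2:-C, 3:-B, 4:+C, 5:+B, 6:-C, 7:+A, 8:+C, 9:+A, 10:-B, 11:-C
Rule 2 (two of three consecutive points beyond the same 2σ limit) is satisfied at point 9.

rule 2 at point 9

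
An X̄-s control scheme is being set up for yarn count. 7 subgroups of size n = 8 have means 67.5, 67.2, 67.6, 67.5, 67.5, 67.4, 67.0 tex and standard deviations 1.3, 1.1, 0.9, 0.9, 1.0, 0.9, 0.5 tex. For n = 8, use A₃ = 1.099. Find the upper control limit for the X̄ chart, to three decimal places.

68.422

X̄̄ = (67.5 + 67.2 + 67.6 + 67.5 + 67.5 + 67.4 + 67.0) / 7 = 67.3857
s̄ = (1.3 + 1.1 + 0.9 + 0.9 + 1.0 + 0.9 + 0.5) / 7 = 0.9429
UCL = X̄̄ + A₃·s̄ = 67.3857 + 1.099 × 0.9429 = 68.4219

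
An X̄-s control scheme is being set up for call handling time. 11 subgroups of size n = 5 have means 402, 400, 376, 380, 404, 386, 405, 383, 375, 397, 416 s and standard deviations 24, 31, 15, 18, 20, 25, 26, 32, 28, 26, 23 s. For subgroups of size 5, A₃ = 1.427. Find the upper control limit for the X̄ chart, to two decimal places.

427.86

X̄̄ = (402 + 400 + 376 + 380 + 404 + 386 + 405 + 383 + 375 + 397 + 416) / 11 = 393.0909
s̄ = (24 + 31 + 15 + 18 + 20 + 25 + 26 + 32 + 28 + 26 + 23) / 11 = 24.3636
UCL = X̄̄ + A₃·s̄ = 393.0909 + 1.427 × 24.3636 = 427.8578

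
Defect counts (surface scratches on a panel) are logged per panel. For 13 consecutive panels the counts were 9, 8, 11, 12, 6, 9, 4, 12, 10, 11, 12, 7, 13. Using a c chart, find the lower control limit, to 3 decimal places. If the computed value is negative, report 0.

0.273

c̄ = (9 + 8 + 11 + 12 + 6 + 9 + 4 + 12 + 10 + 11 + 12 + 7 + 13) / 13 = 124 / 13 = 9.5385
LCL = c̄ − 3√c̄ = 9.5385 − 3 × 3.0884 = 0.2731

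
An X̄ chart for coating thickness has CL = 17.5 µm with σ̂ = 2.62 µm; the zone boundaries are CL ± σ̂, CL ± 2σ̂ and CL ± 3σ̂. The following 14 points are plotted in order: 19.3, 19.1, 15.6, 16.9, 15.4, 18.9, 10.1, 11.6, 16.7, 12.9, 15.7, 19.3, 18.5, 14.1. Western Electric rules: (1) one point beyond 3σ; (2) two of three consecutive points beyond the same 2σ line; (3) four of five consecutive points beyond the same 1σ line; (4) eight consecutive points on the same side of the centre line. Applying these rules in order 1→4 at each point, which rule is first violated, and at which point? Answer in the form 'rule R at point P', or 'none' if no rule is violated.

rule 2 at point 8

Zone of each point (C = within 1σ̂, B = 1σ̂–2σ̂, A = 2σ̂–3σ̂, * = beyond 3σ̂; sign = side of CL): 1:+C, 2:+C, 3:-C, 4:-C, 5:-C, 6:+C, 7:-A, 8:-A, 9:-C, 10:-B, 11:-C, 12:+C, 13:+C, 14:-B
Rule 2 (two of three consecutive points beyond the same 2σ limit) is satisfied at point 8.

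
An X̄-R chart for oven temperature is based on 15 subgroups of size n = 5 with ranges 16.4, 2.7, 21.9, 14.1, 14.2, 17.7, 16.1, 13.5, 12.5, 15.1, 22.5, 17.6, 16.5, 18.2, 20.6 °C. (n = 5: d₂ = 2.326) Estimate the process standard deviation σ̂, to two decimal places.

R̄ = (16.4 + 2.7 + 21.9 + 14.1 + 14.2 + 17.7 + 16.1 + 13.5 + 12.5 + 15.1 + 22.5 + 17.6 + 16.5 + 18.2 + 20.6) / 15 = 15.9733
σ̂ = R̄ / d₂ = 15.9733 / 2.326 = 6.8673

6.87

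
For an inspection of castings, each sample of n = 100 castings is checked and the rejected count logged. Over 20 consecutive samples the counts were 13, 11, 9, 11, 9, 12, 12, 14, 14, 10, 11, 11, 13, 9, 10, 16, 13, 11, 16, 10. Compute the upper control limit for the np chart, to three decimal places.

p̄ = Σdᵢ / (k·n) = 235 / (20 × 100) = 0.11750
UCL = np̄ + 3·√(np̄(1−p̄)) = 11.7500 + 3 × √(11.7500×0.88250) = 11.7500 + 3 × 3.2202 = 21.4105

21.410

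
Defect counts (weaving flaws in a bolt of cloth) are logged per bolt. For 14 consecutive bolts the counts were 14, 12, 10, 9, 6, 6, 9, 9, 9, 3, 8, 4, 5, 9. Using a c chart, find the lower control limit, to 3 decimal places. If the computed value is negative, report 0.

c̄ = (14 + 12 + 10 + 9 + 6 + 6 + 9 + 9 + 9 + 3 + 8 + 4 + 5 + 9) / 14 = 113 / 14 = 8.0714
LCL = c̄ − 3√c̄ = 8.0714 − 3 × 2.8410 = -0.4516 → 0 (cannot be negative)

0.000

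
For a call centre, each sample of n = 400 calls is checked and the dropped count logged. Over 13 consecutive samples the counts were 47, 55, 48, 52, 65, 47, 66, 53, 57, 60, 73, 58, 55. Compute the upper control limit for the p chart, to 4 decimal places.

p̄ = Σdᵢ / (k·n) = 736 / (13 × 400) = 0.14154
UCL = p̄ + 3·√(p̄(1−p̄)/n) = 0.14154 + 3 × √(0.14154×0.85846/400) = 0.14154 + 3 × 0.01743 = 0.19382

0.1938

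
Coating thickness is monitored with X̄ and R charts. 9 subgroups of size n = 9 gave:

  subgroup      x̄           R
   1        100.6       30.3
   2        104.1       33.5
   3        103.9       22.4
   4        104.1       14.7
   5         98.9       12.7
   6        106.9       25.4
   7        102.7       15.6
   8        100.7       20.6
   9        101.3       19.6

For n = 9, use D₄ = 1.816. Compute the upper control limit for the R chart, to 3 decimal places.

39.306

R̄ = (30.3 + 33.5 + 22.4 + 14.7 + 12.7 + 25.4 + 15.6 + 20.6 + 19.6) / 9 = 194.8000 / 9 = 21.6444
UCL_R = D₄·R̄ = 1.816 × 21.6444 = 39.3063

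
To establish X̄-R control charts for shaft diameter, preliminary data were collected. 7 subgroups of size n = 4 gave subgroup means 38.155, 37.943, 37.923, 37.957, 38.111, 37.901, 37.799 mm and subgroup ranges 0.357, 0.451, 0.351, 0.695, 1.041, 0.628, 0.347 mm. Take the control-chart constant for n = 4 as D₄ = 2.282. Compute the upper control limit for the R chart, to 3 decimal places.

1.262

R̄ = (0.357 + 0.451 + 0.351 + 0.695 + 1.041 + 0.628 + 0.347) / 7 = 3.8700 / 7 = 0.5529
UCL_R = D₄·R̄ = 2.282 × 0.5529 = 1.2616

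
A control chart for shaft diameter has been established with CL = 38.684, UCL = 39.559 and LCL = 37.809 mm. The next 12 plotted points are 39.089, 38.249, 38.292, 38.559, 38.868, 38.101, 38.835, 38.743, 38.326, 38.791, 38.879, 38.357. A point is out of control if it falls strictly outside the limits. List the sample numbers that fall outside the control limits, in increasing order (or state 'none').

none

All 12 points lie within [37.809, 39.559].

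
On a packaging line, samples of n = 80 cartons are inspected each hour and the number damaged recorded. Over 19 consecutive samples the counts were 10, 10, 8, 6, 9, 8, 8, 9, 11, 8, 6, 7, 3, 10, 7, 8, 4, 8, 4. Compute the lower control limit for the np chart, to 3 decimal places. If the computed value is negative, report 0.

0.000

p̄ = Σdᵢ / (k·n) = 144 / (19 × 80) = 0.09474
LCL = np̄ − 3·√(np̄(1−p̄)) = 7.5789 − 3 × 2.6193 = -0.2791 → 0 (negative, so LCL = 0)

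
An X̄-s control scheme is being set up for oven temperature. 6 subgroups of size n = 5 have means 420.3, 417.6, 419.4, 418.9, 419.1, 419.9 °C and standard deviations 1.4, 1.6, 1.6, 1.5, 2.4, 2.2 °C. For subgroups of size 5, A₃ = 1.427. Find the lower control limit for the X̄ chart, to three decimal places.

416.655

X̄̄ = (420.3 + 417.6 + 419.4 + 418.9 + 419.1 + 419.9) / 6 = 419.2000
s̄ = (1.4 + 1.6 + 1.6 + 1.5 + 2.4 + 2.2) / 6 = 1.7833
LCL = X̄̄ − A₃·s̄ = 419.2000 − 1.427 × 1.7833 = 416.6552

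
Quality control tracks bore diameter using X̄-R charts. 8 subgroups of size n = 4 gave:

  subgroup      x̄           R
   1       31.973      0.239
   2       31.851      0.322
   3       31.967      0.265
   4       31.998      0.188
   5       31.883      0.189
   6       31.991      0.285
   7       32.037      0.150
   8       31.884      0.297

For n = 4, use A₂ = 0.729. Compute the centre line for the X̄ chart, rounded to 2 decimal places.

31.95

X̄̄ = (31.973 + 31.851 + 31.967 + 31.998 + 31.883 + 31.991 + 32.037 + 31.884) / 8 = 255.5840 / 8 = 31.9480
CL = X̄̄ = 31.9480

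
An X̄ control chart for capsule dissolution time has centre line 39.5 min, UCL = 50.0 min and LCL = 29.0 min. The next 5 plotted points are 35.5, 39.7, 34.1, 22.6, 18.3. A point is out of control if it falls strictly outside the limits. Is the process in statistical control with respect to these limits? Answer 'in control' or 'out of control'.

Compare each point to [29.0, 50.0]: sample 4 = 22.6 < LCL; sample 5 = 18.3 < LCL.

out of control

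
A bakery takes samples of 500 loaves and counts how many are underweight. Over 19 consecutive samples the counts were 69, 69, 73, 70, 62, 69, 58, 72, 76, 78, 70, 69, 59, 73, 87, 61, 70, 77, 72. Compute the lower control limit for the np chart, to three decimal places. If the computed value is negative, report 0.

46.905

p̄ = Σdᵢ / (k·n) = 1334 / (19 × 500) = 0.14042
LCL = np̄ − 3·√(np̄(1−p̄)) = 70.2105 − 3 × 7.7686 = 46.9047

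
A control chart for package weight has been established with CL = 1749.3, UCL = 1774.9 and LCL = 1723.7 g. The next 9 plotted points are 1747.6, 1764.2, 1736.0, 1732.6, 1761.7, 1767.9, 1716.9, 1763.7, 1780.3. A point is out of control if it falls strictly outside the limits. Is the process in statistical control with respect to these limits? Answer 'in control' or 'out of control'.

Compare each point to [1723.7, 1774.9]: sample 7 = 1716.9 < LCL; sample 9 = 1780.3 > UCL.

out of control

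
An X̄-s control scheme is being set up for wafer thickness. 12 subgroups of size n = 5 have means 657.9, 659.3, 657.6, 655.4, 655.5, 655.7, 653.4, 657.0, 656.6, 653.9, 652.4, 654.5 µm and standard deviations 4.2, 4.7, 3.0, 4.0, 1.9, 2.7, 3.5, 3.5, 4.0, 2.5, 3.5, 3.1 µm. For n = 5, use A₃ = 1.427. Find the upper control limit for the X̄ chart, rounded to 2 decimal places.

660.59

X̄̄ = (657.9 + 659.3 + 657.6 + 655.4 + 655.5 + 655.7 + 653.4 + 657.0 + 656.6 + 653.9 + 652.4 + 654.5) / 12 = 655.7667
s̄ = (4.2 + 4.7 + 3.0 + 4.0 + 1.9 + 2.7 + 3.5 + 3.5 + 4.0 + 2.5 + 3.5 + 3.1) / 12 = 3.3833
UCL = X̄̄ + A₃·s̄ = 655.7667 + 1.427 × 3.3833 = 660.5947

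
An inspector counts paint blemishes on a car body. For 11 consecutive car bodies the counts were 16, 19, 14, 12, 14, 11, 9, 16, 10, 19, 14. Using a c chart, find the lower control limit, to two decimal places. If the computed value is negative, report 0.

2.78

c̄ = (16 + 19 + 14 + 12 + 14 + 11 + 9 + 16 + 10 + 19 + 14) / 11 = 154 / 11 = 14.0000
LCL = c̄ − 3√c̄ = 14.0000 − 3 × 3.7417 = 2.7750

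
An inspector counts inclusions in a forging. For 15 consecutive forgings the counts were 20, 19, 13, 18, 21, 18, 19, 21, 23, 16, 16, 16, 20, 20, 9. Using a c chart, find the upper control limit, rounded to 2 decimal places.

30.64

c̄ = (20 + 19 + 13 + 18 + 21 + 18 + 19 + 21 + 23 + 16 + 16 + 16 + 20 + 20 + 9) / 15 = 269 / 15 = 17.9333
UCL = c̄ + 3√c̄ = 17.9333 + 3 × √17.9333 = 17.9333 + 3 × 4.2348 = 30.6377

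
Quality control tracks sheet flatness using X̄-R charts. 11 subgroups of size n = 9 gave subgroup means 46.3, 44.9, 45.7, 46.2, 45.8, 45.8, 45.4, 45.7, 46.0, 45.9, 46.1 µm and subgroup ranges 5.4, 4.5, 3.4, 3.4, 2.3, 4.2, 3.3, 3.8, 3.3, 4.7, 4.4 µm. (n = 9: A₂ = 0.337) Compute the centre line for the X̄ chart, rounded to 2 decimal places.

45.80

X̄̄ = (46.3 + 44.9 + 45.7 + 46.2 + 45.8 + 45.8 + 45.4 + 45.7 + 46.0 + 45.9 + 46.1) / 11 = 503.8000 / 11 = 45.8000
CL = X̄̄ = 45.8000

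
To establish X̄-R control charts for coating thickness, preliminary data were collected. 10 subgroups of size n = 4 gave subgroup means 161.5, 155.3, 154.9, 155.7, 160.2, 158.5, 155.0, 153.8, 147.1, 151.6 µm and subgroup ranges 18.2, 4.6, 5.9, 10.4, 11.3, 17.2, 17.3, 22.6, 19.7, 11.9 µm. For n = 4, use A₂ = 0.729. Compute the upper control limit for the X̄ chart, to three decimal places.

165.500

X̄̄ = (161.5 + 155.3 + 154.9 + 155.7 + 160.2 + 158.5 + 155.0 + 153.8 + 147.1 + 151.6) / 10 = 1553.6000 / 10 = 155.3600
R̄ = (18.2 + 4.6 + 5.9 + 10.4 + 11.3 + 17.2 + 17.3 + 22.6 + 19.7 + 11.9) / 10 = 139.1000 / 10 = 13.9100
UCL = X̄̄ + A₂·R̄ = 155.3600 + 0.729 × 13.9100 = 165.5004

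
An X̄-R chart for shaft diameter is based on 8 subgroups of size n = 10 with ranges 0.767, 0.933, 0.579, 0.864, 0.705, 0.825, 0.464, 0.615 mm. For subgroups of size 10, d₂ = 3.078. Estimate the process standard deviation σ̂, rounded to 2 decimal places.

0.23

R̄ = (0.767 + 0.933 + 0.579 + 0.864 + 0.705 + 0.825 + 0.464 + 0.615) / 8 = 0.7190
σ̂ = R̄ / d₂ = 0.7190 / 3.078 = 0.2336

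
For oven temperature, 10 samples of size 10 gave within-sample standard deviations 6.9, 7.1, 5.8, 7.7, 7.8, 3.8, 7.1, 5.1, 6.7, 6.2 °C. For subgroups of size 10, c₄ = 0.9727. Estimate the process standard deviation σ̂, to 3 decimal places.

s̄ = (6.9 + 7.1 + 5.8 + 7.7 + 7.8 + 3.8 + 7.1 + 5.1 + 6.7 + 6.2) / 10 = 6.4200
σ̂ = s̄ / c₄ = 6.4200 / 0.9727 = 6.6002

6.600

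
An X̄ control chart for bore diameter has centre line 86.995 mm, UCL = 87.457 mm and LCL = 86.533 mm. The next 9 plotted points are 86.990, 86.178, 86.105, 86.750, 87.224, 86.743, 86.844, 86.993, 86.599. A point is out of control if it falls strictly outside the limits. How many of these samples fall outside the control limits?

2

Compare each point to [86.533, 87.457]: sample 2 = 86.178 < LCL; sample 3 = 86.105 < LCL.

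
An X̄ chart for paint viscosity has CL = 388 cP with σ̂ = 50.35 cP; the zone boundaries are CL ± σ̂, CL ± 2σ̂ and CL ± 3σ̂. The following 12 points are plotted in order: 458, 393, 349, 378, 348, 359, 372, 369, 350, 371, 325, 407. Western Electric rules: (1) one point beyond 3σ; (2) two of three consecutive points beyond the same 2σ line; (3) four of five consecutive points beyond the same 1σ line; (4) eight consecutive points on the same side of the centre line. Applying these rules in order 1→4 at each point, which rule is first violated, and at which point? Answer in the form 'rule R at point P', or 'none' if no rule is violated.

Zone of each point (C = within 1σ̂, B = 1σ̂–2σ̂, A = 2σ̂–3σ̂, * = beyond 3σ̂; sign = side of CL): 1:+B, 2:+C, 3:-C, 4:-C, 5:-C, 6:-C, 7:-C, 8:-C, 9:-C, 10:-C, 11:-B, 12:+C
Rule 4 (eight consecutive points on the same side of the centre line) is satisfied at point 10.

rule 4 at point 10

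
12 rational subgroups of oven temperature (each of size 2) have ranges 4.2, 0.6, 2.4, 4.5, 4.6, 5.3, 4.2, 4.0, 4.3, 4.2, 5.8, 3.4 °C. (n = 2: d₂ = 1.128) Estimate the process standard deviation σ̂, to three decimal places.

3.509

R̄ = (4.2 + 0.6 + 2.4 + 4.5 + 4.6 + 5.3 + 4.2 + 4.0 + 4.3 + 4.2 + 5.8 + 3.4) / 12 = 3.9583
σ̂ = R̄ / d₂ = 3.9583 / 1.128 = 3.5092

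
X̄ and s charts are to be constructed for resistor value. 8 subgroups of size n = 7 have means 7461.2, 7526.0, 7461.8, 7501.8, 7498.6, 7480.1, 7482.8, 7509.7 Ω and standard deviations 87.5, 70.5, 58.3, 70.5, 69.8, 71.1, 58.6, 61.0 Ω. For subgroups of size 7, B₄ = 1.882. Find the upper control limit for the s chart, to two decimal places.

128.75

s̄ = (87.5 + 70.5 + 58.3 + 70.5 + 69.8 + 71.1 + 58.6 + 61.0) / 8 = 68.4125
UCL_s = B₄·s̄ = 1.882 × 68.4125 = 128.7523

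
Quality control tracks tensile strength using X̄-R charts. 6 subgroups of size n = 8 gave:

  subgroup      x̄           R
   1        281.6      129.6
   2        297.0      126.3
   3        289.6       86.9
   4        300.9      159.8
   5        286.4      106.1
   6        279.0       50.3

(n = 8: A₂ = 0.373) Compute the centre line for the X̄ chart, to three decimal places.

X̄̄ = (281.6 + 297.0 + 289.6 + 300.9 + 286.4 + 279.0) / 6 = 1734.5000 / 6 = 289.0833
CL = X̄̄ = 289.0833

289.083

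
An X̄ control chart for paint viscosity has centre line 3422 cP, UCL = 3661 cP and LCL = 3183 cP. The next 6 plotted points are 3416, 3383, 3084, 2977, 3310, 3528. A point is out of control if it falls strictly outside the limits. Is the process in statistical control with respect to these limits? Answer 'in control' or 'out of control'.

out of control

Compare each point to [3183, 3661]: sample 3 = 3084 < LCL; sample 4 = 2977 < LCL.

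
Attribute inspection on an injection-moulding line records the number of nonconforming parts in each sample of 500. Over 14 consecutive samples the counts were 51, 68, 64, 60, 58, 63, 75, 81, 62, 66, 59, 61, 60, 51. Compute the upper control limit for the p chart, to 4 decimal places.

p̄ = Σdᵢ / (k·n) = 879 / (14 × 500) = 0.12557
UCL = p̄ + 3·√(p̄(1−p̄)/n) = 0.12557 + 3 × √(0.12557×0.87443/500) = 0.12557 + 3 × 0.01482 = 0.17003

0.1700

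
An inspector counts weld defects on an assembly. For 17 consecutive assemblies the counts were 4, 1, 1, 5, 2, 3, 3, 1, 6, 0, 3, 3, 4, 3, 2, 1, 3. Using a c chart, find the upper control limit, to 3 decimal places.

c̄ = (4 + 1 + 1 + 5 + 2 + 3 + 3 + 1 + 6 + 0 + 3 + 3 + 4 + 3 + 2 + 1 + 3) / 17 = 45 / 17 = 2.6471
UCL = c̄ + 3√c̄ = 2.6471 + 3 × √2.6471 = 2.6471 + 3 × 1.6270 = 7.5280

7.528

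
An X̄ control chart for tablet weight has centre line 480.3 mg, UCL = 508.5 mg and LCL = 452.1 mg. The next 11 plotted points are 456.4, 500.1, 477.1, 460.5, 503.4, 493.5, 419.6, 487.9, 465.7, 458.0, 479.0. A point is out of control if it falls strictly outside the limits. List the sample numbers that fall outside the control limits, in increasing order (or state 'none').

Compare each point to [452.1, 508.5]: sample 7 = 419.6 < LCL.

7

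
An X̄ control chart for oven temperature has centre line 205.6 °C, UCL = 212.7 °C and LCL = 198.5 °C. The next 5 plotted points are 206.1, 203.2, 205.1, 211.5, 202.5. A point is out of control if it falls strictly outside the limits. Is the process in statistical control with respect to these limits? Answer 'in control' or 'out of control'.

All 5 points lie within [198.5, 212.7].

in control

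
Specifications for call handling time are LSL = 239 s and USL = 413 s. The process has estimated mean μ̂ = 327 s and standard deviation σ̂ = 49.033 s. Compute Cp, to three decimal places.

Cp = (USL − LSL) / (6σ̂) = (413 − 239) / (6 × 49.033) = 174.0000 / 294.1980 = 0.5914

0.591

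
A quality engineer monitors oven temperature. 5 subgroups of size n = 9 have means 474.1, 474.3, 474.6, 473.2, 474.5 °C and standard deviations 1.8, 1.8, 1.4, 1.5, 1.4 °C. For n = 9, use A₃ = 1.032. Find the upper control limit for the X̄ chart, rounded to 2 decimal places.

475.77

X̄̄ = (474.1 + 474.3 + 474.6 + 473.2 + 474.5) / 5 = 474.1400
s̄ = (1.8 + 1.8 + 1.4 + 1.5 + 1.4) / 5 = 1.5800
UCL = X̄̄ + A₃·s̄ = 474.1400 + 1.032 × 1.5800 = 475.7706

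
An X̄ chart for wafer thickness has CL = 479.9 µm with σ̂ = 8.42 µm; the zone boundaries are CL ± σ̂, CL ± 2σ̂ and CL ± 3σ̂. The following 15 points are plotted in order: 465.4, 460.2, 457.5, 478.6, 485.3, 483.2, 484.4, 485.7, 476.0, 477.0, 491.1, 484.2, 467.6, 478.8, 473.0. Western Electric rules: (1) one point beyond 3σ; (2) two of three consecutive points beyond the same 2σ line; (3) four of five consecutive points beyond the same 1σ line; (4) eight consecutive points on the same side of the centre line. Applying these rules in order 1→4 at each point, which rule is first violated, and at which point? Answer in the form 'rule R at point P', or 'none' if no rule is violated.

Zone of each point (C = within 1σ̂, B = 1σ̂–2σ̂, A = 2σ̂–3σ̂, * = beyond 3σ̂; sign = side of CL): 1:-B, 2:-A, 3:-A, 4:-C, 5:+C, 6:+C, 7:+C, 8:+C, 9:-C, 10:-C, 11:+B, 12:+C, 13:-B, 14:-C, 15:-C
Rule 2 (two of three consecutive points beyond the same 2σ limit) is satisfied at point 3.

rule 2 at point 3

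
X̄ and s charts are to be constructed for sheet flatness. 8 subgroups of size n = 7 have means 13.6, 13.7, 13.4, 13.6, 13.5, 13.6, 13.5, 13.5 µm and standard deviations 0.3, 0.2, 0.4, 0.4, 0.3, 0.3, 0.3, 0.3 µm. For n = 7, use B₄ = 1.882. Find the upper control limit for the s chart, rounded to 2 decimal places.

s̄ = (0.3 + 0.2 + 0.4 + 0.4 + 0.3 + 0.3 + 0.3 + 0.3) / 8 = 0.3125
UCL_s = B₄·s̄ = 1.882 × 0.3125 = 0.5881

0.59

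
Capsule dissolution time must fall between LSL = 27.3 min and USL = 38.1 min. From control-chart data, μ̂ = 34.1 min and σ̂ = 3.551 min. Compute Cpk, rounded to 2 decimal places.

Cpu = (USL − μ̂) / (3σ̂) = (38.1 − 34.1) / (3 × 3.551) = 0.3755; Cpl = (μ̂ − LSL) / (3σ̂) = (34.1 − 27.3) / (3 × 3.551) = 0.6383; Cpk = min(Cpu, Cpl) = 0.3755

0.38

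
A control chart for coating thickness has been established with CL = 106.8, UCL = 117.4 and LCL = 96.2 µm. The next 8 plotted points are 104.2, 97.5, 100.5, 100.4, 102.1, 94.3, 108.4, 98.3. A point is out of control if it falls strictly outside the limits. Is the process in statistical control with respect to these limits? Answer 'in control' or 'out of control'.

Compare each point to [96.2, 117.4]: sample 6 = 94.3 < LCL.

out of control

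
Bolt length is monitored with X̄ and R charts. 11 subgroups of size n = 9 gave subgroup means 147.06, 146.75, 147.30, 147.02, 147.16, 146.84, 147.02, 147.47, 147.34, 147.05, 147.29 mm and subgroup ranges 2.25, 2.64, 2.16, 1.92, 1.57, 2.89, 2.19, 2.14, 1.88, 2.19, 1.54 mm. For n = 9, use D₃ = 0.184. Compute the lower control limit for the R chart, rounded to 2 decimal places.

0.39

R̄ = (2.25 + 2.64 + 2.16 + 1.92 + 1.57 + 2.89 + 2.19 + 2.14 + 1.88 + 2.19 + 1.54) / 11 = 23.3700 / 11 = 2.1245
LCL_R = D₃·R̄ = 0.184 × 2.1245 = 0.3909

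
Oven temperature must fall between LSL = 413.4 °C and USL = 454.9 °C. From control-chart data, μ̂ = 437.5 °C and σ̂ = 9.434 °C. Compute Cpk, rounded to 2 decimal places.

Cpu = (USL − μ̂) / (3σ̂) = (454.9 − 437.5) / (3 × 9.434) = 0.6148; Cpl = (μ̂ − LSL) / (3σ̂) = (437.5 − 413.4) / (3 × 9.434) = 0.8515; Cpk = min(Cpu, Cpl) = 0.6148

0.61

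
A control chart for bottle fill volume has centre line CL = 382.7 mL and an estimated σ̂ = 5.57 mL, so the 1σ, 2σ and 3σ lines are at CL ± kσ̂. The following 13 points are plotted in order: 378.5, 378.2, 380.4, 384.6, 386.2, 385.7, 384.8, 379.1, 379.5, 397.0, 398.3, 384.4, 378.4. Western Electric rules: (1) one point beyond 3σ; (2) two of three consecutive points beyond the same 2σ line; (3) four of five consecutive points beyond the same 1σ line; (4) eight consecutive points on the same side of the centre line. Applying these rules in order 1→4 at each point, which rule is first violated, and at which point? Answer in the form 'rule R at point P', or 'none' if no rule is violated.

rule 2 at point 11

Zone of each point (C = within 1σ̂, B = 1σ̂–2σ̂, A = 2σ̂–3σ̂, * = beyond 3σ̂; sign = side of CL): 1:-C, 2:-C, 3:-C, 4:+C, 5:+C, 6:+C, 7:+C, 8:-C, 9:-C, 10:+A, 11:+A, 12:+C, 13:-C
Rule 2 (two of three consecutive points beyond the same 2σ limit) is satisfied at point 11.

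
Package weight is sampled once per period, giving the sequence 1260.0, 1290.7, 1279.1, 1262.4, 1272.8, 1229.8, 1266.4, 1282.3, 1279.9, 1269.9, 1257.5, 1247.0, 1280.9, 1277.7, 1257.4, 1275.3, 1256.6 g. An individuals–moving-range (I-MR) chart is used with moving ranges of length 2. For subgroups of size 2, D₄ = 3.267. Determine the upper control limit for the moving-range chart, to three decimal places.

Moving ranges: 30.7, 11.6, 16.7, 10.4, 43.0, 36.6, 15.9, 2.4, 10.0, 12.4, 10.5, 33.9, 3.2, 20.3, 17.9, 18.7; M̄R̄ = 294.2000 / 16 = 18.3875
UCL_MR = D₄·M̄R̄ = 3.267 × 18.3875 = 60.0720

60.072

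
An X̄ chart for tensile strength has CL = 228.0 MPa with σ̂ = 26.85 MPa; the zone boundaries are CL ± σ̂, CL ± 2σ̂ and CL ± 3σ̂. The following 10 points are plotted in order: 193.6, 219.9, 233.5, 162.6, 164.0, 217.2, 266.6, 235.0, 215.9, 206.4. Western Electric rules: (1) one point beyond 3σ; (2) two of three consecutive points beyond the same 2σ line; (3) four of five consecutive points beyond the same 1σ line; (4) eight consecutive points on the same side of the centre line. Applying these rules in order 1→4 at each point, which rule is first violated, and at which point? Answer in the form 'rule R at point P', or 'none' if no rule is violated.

rule 2 at point 5

Zone of each point (C = within 1σ̂, B = 1σ̂–2σ̂, A = 2σ̂–3σ̂, * = beyond 3σ̂; sign = side of CL): 1:-B, 2:-C, 3:+C, 4:-A, 5:-A, 6:-C, 7:+B, 8:+C, 9:-C, 10:-C
Rule 2 (two of three consecutive points beyond the same 2σ limit) is satisfied at point 5.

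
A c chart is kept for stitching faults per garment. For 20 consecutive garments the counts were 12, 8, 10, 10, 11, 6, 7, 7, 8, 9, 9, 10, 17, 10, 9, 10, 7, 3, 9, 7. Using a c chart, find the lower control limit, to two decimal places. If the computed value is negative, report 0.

0.00

c̄ = (12 + 8 + 10 + 10 + 11 + 6 + 7 + 7 + 8 + 9 + 9 + 10 + 17 + 10 + 9 + 10 + 7 + 3 + 9 + 7) / 20 = 179 / 20 = 8.9500
LCL = c̄ − 3√c̄ = 8.9500 − 3 × 2.9917 = -0.0250 → 0 (cannot be negative)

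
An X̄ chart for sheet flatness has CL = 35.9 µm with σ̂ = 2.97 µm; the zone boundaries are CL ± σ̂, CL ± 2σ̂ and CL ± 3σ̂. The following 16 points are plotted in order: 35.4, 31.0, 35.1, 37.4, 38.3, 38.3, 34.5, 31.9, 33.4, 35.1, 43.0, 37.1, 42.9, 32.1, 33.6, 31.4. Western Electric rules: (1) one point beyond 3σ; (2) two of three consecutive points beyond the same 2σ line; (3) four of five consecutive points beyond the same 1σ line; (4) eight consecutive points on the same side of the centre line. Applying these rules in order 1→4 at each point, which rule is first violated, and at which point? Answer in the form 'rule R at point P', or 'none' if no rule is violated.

rule 2 at point 13

Zone of each point (C = within 1σ̂, B = 1σ̂–2σ̂, A = 2σ̂–3σ̂, * = beyond 3σ̂; sign = side of CL): 1:-C, 2:-B, 3:-C, 4:+C, 5:+C, 6:+C, 7:-C, 8:-B, 9:-C, 10:-C, 11:+A, 12:+C, 13:+A, 14:-B, 15:-C, 16:-B
Rule 2 (two of three consecutive points beyond the same 2σ limit) is satisfied at point 13.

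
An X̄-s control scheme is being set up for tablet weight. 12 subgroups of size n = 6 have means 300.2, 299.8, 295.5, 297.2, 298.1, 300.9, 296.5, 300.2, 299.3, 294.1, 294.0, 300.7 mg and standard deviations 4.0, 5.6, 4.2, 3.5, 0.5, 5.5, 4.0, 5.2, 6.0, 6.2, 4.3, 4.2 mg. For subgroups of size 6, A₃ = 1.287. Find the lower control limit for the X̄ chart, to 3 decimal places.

292.336

X̄̄ = (300.2 + 299.8 + 295.5 + 297.2 + 298.1 + 300.9 + 296.5 + 300.2 + 299.3 + 294.1 + 294.0 + 300.7) / 12 = 298.0417
s̄ = (4.0 + 5.6 + 4.2 + 3.5 + 0.5 + 5.5 + 4.0 + 5.2 + 6.0 + 6.2 + 4.3 + 4.2) / 12 = 4.4333
LCL = X̄̄ − A₃·s̄ = 298.0417 − 1.287 × 4.4333 = 292.3360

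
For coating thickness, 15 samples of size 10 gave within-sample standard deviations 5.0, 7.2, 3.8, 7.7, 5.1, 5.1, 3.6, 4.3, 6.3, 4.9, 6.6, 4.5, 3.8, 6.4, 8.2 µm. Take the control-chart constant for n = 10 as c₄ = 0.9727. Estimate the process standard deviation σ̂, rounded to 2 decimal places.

5.65

s̄ = (5.0 + 7.2 + 3.8 + 7.7 + 5.1 + 5.1 + 3.6 + 4.3 + 6.3 + 4.9 + 6.6 + 4.5 + 3.8 + 6.4 + 8.2) / 15 = 5.5000
σ̂ = s̄ / c₄ = 5.5000 / 0.9727 = 5.6544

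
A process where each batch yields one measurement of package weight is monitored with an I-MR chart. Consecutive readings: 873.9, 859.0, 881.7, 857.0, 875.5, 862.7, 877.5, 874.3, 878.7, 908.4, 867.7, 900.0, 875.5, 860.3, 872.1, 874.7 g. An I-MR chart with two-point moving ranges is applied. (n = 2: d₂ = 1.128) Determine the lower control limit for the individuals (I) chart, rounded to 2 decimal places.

X̄ = (873.9 + 859.0 + 881.7 + 857.0 + 875.5 + 862.7 + 877.5 + 874.3 + 878.7 + 908.4 + 867.7 + 900.0 + 875.5 + 860.3 + 872.1 + 874.7) / 16 = 874.9375
Moving ranges: 14.9, 22.7, 24.7, 18.5, 12.8, 14.8, 3.2, 4.4, 29.7, 40.7, 32.3, 24.5, 15.2, 11.8, 2.6; M̄R̄ = 272.8000 / 15 = 18.1867
LCL = X̄ − 3·M̄R̄/d₂ = 874.9375 − 3 × 18.1867 / 1.128 = 826.5687

826.57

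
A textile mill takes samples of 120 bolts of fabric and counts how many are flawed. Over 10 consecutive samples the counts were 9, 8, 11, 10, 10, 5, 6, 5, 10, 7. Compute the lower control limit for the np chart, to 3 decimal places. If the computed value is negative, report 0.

p̄ = Σdᵢ / (k·n) = 81 / (10 × 120) = 0.06750
LCL = np̄ − 3·√(np̄(1−p̄)) = 8.1000 − 3 × 2.7483 = -0.1450 → 0 (negative, so LCL = 0)

0.000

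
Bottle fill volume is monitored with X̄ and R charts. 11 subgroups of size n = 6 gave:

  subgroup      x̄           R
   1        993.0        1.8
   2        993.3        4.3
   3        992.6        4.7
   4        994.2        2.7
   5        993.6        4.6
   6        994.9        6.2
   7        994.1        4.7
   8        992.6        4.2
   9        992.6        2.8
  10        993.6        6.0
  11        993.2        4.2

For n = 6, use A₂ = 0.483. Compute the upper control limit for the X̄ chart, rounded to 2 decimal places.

995.46

X̄̄ = (993.0 + 993.3 + 992.6 + 994.2 + 993.6 + 994.9 + 994.1 + 992.6 + 992.6 + 993.6 + 993.2) / 11 = 10927.7000 / 11 = 993.4273
R̄ = (1.8 + 4.3 + 4.7 + 2.7 + 4.6 + 6.2 + 4.7 + 4.2 + 2.8 + 6.0 + 4.2) / 11 = 46.2000 / 11 = 4.2000
UCL = X̄̄ + A₂·R̄ = 993.4273 + 0.483 × 4.2000 = 995.4559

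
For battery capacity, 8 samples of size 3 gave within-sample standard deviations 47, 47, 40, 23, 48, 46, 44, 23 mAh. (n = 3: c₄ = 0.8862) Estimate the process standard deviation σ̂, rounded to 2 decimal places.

44.85

s̄ = (47 + 47 + 40 + 23 + 48 + 46 + 44 + 23) / 8 = 39.7500
σ̂ = s̄ / c₄ = 39.7500 / 0.8862 = 44.8544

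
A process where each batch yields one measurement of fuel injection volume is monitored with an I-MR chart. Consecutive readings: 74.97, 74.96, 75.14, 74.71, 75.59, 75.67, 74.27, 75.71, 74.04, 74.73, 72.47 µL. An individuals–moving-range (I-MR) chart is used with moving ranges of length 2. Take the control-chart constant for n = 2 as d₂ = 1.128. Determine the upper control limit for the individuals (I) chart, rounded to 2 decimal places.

X̄ = (74.97 + 74.96 + 75.14 + 74.71 + 75.59 + 75.67 + 74.27 + 75.71 + 74.04 + 74.73 + 72.47) / 11 = 74.7509
Moving ranges: 0.01, 0.18, 0.43, 0.88, 0.08, 1.40, 1.44, 1.67, 0.69, 2.26; M̄R̄ = 9.0400 / 10 = 0.9040
UCL = X̄ + 3·M̄R̄/d₂ = 74.7509 + 3 × 0.9040 / 1.128 = 77.1552

77.16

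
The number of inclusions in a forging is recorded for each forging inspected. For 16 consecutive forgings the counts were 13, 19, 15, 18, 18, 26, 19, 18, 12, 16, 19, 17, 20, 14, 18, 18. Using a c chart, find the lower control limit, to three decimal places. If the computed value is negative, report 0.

c̄ = (13 + 19 + 15 + 18 + 18 + 26 + 19 + 18 + 12 + 16 + 19 + 17 + 20 + 14 + 18 + 18) / 16 = 280 / 16 = 17.5000
LCL = c̄ − 3√c̄ = 17.5000 − 3 × 4.1833 = 4.9501

4.950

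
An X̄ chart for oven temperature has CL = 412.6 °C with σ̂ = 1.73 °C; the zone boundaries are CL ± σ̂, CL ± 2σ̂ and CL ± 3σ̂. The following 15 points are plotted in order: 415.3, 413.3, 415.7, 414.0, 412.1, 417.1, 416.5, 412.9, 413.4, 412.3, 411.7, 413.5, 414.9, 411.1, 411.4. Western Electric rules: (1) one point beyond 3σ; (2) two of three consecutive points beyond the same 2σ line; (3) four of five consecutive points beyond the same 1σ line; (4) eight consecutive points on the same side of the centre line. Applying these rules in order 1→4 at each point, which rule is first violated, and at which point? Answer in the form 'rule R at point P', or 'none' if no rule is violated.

rule 2 at point 7

Zone of each point (C = within 1σ̂, B = 1σ̂–2σ̂, A = 2σ̂–3σ̂, * = beyond 3σ̂; sign = side of CL): 1:+B, 2:+C, 3:+B, 4:+C, 5:-C, 6:+A, 7:+A, 8:+C, 9:+C, 10:-C, 11:-C, 12:+C, 13:+B, 14:-C, 15:-C
Rule 2 (two of three consecutive points beyond the same 2σ limit) is satisfied at point 7.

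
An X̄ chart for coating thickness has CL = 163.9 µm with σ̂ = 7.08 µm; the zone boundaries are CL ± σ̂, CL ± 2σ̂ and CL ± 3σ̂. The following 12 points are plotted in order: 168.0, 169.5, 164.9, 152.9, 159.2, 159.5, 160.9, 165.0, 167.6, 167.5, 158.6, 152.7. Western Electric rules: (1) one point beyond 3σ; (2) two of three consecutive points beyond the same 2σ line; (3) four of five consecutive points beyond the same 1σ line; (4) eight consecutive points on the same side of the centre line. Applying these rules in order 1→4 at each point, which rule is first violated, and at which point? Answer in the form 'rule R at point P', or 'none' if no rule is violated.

none

Zone of each point (C = within 1σ̂, B = 1σ̂–2σ̂, A = 2σ̂–3σ̂, * = beyond 3σ̂; sign = side of CL): 1:+C, 2:+C, 3:+C, 4:-B, 5:-C, 6:-C, 7:-C, 8:+C, 9:+C, 10:+C, 11:-C, 12:-B
No rule fires across all 12 points.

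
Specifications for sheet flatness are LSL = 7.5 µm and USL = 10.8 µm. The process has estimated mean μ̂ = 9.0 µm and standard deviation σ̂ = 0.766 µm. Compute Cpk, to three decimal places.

Cpu = (USL − μ̂) / (3σ̂) = (10.8 − 9.0) / (3 × 0.766) = 0.7833; Cpl = (μ̂ − LSL) / (3σ̂) = (9.0 − 7.5) / (3 × 0.766) = 0.6527; Cpk = min(Cpu, Cpl) = 0.6527

0.653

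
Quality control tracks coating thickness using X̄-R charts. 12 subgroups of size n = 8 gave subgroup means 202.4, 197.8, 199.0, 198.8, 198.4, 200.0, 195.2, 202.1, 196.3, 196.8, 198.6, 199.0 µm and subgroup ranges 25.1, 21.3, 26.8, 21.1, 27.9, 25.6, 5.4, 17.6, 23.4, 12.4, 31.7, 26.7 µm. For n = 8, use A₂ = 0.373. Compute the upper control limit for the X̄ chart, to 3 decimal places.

X̄̄ = (202.4 + 197.8 + 199.0 + 198.8 + 198.4 + 200.0 + 195.2 + 202.1 + 196.3 + 196.8 + 198.6 + 199.0) / 12 = 2384.4000 / 12 = 198.7000
R̄ = (25.1 + 21.3 + 26.8 + 21.1 + 27.9 + 25.6 + 5.4 + 17.6 + 23.4 + 12.4 + 31.7 + 26.7) / 12 = 265.0000 / 12 = 22.0833
UCL = X̄̄ + A₂·R̄ = 198.7000 + 0.373 × 22.0833 = 206.9371

206.937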